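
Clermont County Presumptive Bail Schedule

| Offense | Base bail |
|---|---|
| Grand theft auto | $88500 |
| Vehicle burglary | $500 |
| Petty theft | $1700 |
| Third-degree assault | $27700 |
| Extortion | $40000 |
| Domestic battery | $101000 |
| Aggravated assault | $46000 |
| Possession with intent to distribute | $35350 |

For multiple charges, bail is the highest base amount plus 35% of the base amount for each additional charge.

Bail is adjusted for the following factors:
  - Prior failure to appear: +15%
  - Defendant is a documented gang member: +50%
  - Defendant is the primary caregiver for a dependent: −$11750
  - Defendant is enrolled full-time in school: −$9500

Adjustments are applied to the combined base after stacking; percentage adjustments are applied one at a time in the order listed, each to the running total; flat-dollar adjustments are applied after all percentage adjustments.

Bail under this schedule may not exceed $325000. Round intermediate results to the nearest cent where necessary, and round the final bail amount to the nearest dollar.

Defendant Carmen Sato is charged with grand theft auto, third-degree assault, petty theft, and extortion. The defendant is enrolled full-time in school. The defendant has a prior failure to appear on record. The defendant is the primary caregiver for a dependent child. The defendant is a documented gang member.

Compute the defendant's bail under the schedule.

$173313

Base amounts from the schedule: grand theft auto $88500; third-degree assault $27700; petty theft $1700; extortion $40000.
Stacking rule: highest base plus 35% of each additional charge. Highest is grand theft auto at $88500. Additional: $27700 × 35% = $9695; $1700 × 35% = $595; $40000 × 35% = $14000. Combined base = $88500 + $24290 = $112790.
Prior failure to appear (+15%): $112790 × 1.15 = $129708.50.
Defendant is a documented gang member (+50%): $129708.50 × 1.5 = $194562.75.
Defendant is the primary caregiver for a dependent (−$11750 flat): $194562.75 − $11750 = $182812.75.
Defendant is enrolled full-time in school (−$9500 flat): $182812.75 − $9500 = $173312.75.
$173312.75 is within the $325000 maximum.
Rounded to the nearest dollar: $173313.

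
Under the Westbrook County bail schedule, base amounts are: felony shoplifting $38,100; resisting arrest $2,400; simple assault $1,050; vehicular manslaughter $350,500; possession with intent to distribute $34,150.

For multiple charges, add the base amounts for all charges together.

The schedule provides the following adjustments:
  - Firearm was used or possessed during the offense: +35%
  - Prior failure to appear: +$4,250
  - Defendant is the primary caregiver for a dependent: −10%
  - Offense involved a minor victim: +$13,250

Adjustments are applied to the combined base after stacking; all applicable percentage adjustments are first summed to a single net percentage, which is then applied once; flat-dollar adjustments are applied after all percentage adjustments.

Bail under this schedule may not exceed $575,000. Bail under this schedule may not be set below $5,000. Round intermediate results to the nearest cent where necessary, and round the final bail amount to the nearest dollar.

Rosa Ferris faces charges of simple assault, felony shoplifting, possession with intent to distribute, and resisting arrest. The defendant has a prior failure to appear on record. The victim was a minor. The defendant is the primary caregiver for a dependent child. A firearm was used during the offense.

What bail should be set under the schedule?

$112,125

Base amounts from the schedule: simple assault $1,050; felony shoplifting $38,100; possession with intent to distribute $34,150; resisting arrest $2,400.
Stacking rule: sum of all bases. $1,050 + $38,100 + $34,150 + $2,400 = $75,700.
Net percentage adjustment: +35% −10% = +25%. $75,700 × 1.25 = $94,625.
Prior failure to appear (+$4,250 flat): $94,625 + $4,250 = $98,875.
Offense involved a minor victim (+$13,250 flat): $98,875 + $13,250 = $112,125.
$112,125 is within the $575,000 maximum.
$112,125 is at or above the $5,000 minimum.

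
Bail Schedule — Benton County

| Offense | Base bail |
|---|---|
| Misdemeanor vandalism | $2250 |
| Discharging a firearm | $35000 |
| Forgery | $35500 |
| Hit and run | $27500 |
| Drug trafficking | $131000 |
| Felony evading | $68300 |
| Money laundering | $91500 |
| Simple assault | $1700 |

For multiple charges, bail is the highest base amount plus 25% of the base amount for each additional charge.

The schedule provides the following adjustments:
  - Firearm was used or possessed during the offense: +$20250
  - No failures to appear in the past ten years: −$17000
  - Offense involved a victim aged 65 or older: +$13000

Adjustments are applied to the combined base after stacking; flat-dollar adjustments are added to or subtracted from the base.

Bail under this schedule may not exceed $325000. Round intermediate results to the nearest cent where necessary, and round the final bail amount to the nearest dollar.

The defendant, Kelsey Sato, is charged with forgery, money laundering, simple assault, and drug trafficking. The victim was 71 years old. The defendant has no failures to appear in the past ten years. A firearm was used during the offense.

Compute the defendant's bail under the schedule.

Base amounts from the schedule: forgery $35500; money laundering $91500; simple assault $1700; drug trafficking $131000.
Stacking rule: highest base plus 25% of each additional charge. Highest is drug trafficking at $131000. Additional: $35500 × 25% = $8875; $91500 × 25% = $22875; $1700 × 25% = $425. Combined base = $131000 + $32175 = $163175.
Firearm was used or possessed during the offense (+$20250 flat): $163175 + $20250 = $183425.
No failures to appear in the past ten years (−$17000 flat): $183425 − $17000 = $166425.
Offense involved a victim aged 65 or older (+$13000 flat): $166425 + $13000 = $179425.
$179425 is within the $325000 maximum.

$179425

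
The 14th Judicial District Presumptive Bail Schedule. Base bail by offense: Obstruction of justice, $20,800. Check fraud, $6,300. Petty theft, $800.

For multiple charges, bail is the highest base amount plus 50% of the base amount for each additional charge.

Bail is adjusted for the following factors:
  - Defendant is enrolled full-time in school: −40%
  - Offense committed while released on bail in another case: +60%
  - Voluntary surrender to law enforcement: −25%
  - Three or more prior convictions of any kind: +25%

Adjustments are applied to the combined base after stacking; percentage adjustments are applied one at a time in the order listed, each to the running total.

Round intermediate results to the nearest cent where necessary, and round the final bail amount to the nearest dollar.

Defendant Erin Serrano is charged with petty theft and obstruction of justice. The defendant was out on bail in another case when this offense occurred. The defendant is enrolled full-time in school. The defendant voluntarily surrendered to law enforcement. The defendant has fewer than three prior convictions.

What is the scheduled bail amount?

$15,264

Base amounts from the schedule: petty theft $800; obstruction of justice $20,800.
Stacking rule: highest base plus 50% of each additional charge. Highest is obstruction of justice at $20,800. Additional: $800 × 50% = $400. Combined base = $20,800 + $400 = $21,200.
Defendant is enrolled full-time in school (−40%): $21,200 × 0.6 = $12,720.
Offense committed while released on bail in another case (+60%): $12,720 × 1.6 = $20,352.
Voluntary surrender to law enforcement (−25%): $20,352 × 0.75 = $15,264.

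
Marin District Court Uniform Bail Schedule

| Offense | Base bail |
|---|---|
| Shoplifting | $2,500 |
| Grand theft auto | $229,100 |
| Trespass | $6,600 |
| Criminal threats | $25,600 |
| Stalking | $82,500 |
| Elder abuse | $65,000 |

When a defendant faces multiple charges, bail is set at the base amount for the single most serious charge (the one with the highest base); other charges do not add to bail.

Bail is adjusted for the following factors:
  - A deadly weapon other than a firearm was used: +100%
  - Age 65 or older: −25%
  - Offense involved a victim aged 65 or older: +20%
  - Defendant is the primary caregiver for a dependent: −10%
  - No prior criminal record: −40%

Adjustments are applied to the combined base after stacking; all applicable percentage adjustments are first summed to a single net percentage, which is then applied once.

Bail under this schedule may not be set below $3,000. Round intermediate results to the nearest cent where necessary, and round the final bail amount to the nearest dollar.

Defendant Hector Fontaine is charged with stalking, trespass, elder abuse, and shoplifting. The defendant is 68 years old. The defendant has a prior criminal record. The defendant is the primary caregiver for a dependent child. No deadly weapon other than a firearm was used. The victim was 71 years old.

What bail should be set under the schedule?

Base amounts from the schedule: stalking $82,500; trespass $6,600; elder abuse $65,000; shoplifting $2,500.
Stacking rule: use the highest base only. Highest is stalking at $82,500. Combined base = $82,500.
Net percentage adjustment: −25% +20% −10% = −15%. $82,500 × 0.85 = $70,125.
$70,125 is at or above the $3,000 minimum.

$70,125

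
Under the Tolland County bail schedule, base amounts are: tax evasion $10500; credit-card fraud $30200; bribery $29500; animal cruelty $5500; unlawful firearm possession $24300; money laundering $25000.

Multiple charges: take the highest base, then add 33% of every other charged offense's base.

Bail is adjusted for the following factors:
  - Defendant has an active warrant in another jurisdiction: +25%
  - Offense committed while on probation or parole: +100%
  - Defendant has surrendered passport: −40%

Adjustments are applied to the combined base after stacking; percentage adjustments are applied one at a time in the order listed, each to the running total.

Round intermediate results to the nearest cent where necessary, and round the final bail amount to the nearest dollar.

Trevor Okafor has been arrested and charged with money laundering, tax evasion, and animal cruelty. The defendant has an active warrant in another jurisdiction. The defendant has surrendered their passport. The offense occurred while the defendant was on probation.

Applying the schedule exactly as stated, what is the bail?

$45420

Base amounts from the schedule: money laundering $25000; tax evasion $10500; animal cruelty $5500.
Stacking rule: highest base plus 33% of each additional charge. Highest is money laundering at $25000. Additional: $10500 × 33% = $3465; $5500 × 33% = $1815. Combined base = $25000 + $5280 = $30280.
Defendant has an active warrant in another jurisdiction (+25%): $30280 × 1.25 = $37850.
Offense committed while on probation or parole (+100%): $37850 × 2 = $75700.
Defendant has surrendered passport (−40%): $75700 × 0.6 = $45420.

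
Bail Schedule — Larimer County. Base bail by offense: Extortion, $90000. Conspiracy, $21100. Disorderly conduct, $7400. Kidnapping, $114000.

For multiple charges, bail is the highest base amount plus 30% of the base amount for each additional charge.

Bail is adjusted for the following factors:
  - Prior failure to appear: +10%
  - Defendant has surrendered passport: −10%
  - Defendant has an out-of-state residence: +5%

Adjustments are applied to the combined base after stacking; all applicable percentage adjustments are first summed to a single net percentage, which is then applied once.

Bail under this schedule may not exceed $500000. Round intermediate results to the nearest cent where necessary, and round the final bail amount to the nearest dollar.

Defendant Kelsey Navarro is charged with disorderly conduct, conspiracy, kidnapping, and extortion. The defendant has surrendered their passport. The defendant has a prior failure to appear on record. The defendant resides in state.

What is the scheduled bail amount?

$149550

Base amounts from the schedule: disorderly conduct $7400; conspiracy $21100; kidnapping $114000; extortion $90000.
Stacking rule: highest base plus 30% of each additional charge. Highest is kidnapping at $114000. Additional: $7400 × 30% = $2220; $21100 × 30% = $6330; $90000 × 30% = $27000. Combined base = $114000 + $35550 = $149550.
Net percentage adjustment: +10% −10% = +0%. $149550 × 1 = $149550.
$149550 is within the $500000 maximum.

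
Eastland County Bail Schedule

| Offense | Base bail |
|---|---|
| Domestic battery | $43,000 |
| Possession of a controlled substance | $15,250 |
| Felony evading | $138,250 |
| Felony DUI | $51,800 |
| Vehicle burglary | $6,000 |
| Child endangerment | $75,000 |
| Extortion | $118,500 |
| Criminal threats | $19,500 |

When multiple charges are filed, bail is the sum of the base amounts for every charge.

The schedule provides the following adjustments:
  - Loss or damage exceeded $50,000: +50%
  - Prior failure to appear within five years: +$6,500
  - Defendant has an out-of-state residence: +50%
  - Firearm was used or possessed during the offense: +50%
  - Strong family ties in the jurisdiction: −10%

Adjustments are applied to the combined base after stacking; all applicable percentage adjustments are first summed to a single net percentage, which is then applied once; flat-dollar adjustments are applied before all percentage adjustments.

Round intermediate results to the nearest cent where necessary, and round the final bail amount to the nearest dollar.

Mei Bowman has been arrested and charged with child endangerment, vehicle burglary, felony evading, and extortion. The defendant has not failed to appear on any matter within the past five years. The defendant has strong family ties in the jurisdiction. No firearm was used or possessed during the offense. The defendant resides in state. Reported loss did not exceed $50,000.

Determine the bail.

$303,975

Base amounts from the schedule: child endangerment $75,000; vehicle burglary $6,000; felony evading $138,250; extortion $118,500.
Stacking rule: sum of all bases. $75,000 + $6,000 + $138,250 + $118,500 = $337,750.
Strong family ties in the jurisdiction (−10%): $337,750 × 0.9 = $303,975.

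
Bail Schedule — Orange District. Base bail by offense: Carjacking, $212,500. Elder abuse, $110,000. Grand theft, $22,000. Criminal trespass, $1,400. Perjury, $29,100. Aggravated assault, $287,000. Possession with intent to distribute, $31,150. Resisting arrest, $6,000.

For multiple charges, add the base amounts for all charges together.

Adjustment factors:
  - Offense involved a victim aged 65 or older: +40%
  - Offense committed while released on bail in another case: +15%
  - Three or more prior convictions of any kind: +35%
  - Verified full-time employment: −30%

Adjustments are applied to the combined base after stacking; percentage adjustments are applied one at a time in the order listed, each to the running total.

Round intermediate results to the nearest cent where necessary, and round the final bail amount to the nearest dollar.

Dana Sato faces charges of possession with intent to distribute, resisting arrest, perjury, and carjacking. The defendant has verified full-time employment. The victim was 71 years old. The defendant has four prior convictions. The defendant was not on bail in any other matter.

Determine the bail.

Base amounts from the schedule: possession with intent to distribute $31,150; resisting arrest $6,000; perjury $29,100; carjacking $212,500.
Stacking rule: sum of all bases. $31,150 + $6,000 + $29,100 + $212,500 = $278,750.
Offense involved a victim aged 65 or older (+40%): $278,750 × 1.4 = $390,250.
Three or more prior convictions of any kind (+35%): $390,250 × 1.35 = $526,837.50.
Verified full-time employment (−30%): $526,837.50 × 0.7 = $368,786.25.
Rounded to the nearest dollar: $368,786.

$368,786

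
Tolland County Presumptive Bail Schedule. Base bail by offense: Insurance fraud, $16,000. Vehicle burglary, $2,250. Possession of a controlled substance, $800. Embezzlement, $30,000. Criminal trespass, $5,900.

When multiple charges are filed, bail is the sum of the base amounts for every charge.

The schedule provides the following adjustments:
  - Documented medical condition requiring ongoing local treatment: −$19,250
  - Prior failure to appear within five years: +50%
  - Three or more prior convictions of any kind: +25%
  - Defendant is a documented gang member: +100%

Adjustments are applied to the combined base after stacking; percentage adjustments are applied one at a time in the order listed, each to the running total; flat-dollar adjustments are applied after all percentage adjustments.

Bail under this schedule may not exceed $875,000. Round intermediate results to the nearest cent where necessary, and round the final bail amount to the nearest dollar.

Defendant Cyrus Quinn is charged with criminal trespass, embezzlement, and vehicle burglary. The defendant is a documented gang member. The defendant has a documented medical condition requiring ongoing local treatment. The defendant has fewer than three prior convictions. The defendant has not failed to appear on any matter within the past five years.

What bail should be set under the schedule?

Base amounts from the schedule: criminal trespass $5,900; embezzlement $30,000; vehicle burglary $2,250.
Stacking rule: sum of all bases. $5,900 + $30,000 + $2,250 = $38,150.
Defendant is a documented gang member (+100%): $38,150 × 2 = $76,300.
Documented medical condition requiring ongoing local treatment (−$19,250 flat): $76,300 − $19,250 = $57,050.
$57,050 is within the $875,000 maximum.

$57,050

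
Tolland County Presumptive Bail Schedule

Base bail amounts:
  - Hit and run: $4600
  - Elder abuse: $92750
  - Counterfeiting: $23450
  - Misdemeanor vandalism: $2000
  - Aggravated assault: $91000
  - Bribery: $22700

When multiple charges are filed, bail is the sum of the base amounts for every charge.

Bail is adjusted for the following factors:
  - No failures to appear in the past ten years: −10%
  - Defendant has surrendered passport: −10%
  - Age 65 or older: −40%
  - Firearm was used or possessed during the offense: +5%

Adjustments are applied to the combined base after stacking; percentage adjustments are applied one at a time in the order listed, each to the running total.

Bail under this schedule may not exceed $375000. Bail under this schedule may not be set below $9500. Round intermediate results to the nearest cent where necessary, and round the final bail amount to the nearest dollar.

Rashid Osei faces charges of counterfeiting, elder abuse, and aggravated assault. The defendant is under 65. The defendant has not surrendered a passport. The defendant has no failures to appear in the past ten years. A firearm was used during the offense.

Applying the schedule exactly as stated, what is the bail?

$195804

Base amounts from the schedule: counterfeiting $23450; elder abuse $92750; aggravated assault $91000.
Stacking rule: sum of all bases. $23450 + $92750 + $91000 = $207200.
No failures to appear in the past ten years (−10%): $207200 × 0.9 = $186480.
Firearm was used or possessed during the offense (+5%): $186480 × 1.05 = $195804.
$195804 is within the $375000 maximum.
$195804 is at or above the $9500 minimum.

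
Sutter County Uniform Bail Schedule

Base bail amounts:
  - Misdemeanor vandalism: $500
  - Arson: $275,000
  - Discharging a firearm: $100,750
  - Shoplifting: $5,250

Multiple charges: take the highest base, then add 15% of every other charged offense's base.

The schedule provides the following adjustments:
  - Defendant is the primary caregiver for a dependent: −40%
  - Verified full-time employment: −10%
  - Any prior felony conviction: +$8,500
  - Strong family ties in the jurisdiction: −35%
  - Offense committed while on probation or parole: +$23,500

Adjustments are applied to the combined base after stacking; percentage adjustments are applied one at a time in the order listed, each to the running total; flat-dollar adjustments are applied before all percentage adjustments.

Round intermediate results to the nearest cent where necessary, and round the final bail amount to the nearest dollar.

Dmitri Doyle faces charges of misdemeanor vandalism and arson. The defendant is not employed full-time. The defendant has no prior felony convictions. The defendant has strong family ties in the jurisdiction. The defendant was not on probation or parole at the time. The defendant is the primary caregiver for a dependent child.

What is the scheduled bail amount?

Base amounts from the schedule: misdemeanor vandalism $500; arson $275,000.
Stacking rule: highest base plus 15% of each additional charge. Highest is arson at $275,000. Additional: $500 × 15% = $75. Combined base = $275,000 + $75 = $275,075.
Defendant is the primary caregiver for a dependent (−40%): $275,075 × 0.6 = $165,045.
Strong family ties in the jurisdiction (−35%): $165,045 × 0.65 = $107,279.25.
Rounded to the nearest dollar: $107,279.

$107,279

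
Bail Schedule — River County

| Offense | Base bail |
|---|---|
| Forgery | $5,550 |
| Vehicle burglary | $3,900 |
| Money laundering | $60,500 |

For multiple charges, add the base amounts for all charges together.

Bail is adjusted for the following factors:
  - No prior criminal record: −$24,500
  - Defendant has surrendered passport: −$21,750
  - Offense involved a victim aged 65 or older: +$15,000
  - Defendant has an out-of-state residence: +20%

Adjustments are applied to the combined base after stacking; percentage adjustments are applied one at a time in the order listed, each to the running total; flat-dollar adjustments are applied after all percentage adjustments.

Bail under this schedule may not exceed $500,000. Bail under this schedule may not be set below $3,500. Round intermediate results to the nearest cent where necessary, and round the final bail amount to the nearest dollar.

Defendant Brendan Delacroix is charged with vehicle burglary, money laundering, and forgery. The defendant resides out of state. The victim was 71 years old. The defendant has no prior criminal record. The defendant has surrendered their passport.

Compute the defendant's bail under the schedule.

Base amounts from the schedule: vehicle burglary $3,900; money laundering $60,500; forgery $5,550.
Stacking rule: sum of all bases. $3,900 + $60,500 + $5,550 = $69,950.
Defendant has an out-of-state residence (+20%): $69,950 × 1.2 = $83,940.
No prior criminal record (−$24,500 flat): $83,940 − $24,500 = $59,440.
Defendant has surrendered passport (−$21,750 flat): $59,440 − $21,750 = $37,690.
Offense involved a victim aged 65 or older (+$15,000 flat): $37,690 + $15,000 = $52,690.
$52,690 is within the $500,000 maximum.
$52,690 is at or above the $3,500 minimum.

$52,690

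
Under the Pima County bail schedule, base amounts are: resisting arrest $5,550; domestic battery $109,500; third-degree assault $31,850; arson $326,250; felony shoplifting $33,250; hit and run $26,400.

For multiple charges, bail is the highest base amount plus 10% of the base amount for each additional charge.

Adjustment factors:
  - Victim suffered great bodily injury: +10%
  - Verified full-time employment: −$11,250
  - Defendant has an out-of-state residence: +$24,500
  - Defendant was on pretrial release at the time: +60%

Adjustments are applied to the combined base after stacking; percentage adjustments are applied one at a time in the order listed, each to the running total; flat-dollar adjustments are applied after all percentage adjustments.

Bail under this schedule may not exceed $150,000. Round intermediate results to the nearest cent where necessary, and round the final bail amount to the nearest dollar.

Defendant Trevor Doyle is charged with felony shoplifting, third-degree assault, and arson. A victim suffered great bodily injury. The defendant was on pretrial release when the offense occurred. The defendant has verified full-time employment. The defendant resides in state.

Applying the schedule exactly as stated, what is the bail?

$150,000

Base amounts from the schedule: felony shoplifting $33,250; third-degree assault $31,850; arson $326,250.
Stacking rule: highest base plus 10% of each additional charge. Highest is arson at $326,250. Additional: $33,250 × 10% = $3,325; $31,850 × 10% = $3,185. Combined base = $326,250 + $6,510 = $332,760.
Victim suffered great bodily injury (+10%): $332,760 × 1.1 = $366,036.
Defendant was on pretrial release at the time (+60%): $366,036 × 1.6 = $585,657.60.
Verified full-time employment (−$11,250 flat): $585,657.60 − $11,250 = $574,407.60.
Result $574,407.60 exceeds the maximum of $150,000; bail is capped at $150,000.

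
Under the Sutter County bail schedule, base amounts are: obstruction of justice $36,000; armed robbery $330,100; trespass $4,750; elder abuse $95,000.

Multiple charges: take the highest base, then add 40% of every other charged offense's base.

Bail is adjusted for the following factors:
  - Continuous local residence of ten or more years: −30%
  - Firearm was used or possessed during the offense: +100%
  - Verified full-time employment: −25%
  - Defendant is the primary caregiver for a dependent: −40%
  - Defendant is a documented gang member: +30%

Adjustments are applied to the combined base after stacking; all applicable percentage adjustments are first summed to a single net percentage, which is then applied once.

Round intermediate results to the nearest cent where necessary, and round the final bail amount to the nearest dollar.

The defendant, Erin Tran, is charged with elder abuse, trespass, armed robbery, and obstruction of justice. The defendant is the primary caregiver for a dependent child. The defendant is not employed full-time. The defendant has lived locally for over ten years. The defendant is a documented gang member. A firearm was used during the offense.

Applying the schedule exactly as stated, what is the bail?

$615,040

Base amounts from the schedule: elder abuse $95,000; trespass $4,750; armed robbery $330,100; obstruction of justice $36,000.
Stacking rule: highest base plus 40% of each additional charge. Highest is armed robbery at $330,100. Additional: $95,000 × 40% = $38,000; $4,750 × 40% = $1,900; $36,000 × 40% = $14,400. Combined base = $330,100 + $54,300 = $384,400.
Net percentage adjustment: −30% +100% −40% +30% = +60%. $384,400 × 1.6 = $615,040.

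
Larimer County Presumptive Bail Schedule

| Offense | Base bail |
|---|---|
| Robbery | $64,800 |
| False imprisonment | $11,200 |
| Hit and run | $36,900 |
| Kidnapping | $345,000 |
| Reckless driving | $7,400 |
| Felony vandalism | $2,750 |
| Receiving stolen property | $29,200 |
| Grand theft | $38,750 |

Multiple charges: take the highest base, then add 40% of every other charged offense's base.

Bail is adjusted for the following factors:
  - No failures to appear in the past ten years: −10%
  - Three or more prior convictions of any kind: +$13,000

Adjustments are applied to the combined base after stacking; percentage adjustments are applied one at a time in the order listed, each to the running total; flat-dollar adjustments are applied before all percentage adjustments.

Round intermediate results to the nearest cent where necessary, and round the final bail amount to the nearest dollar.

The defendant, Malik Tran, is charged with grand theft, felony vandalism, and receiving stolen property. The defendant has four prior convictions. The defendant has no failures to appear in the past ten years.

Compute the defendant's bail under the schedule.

$58,077

Base amounts from the schedule: grand theft $38,750; felony vandalism $2,750; receiving stolen property $29,200.
Stacking rule: highest base plus 40% of each additional charge. Highest is grand theft at $38,750. Additional: $2,750 × 40% = $1,100; $29,200 × 40% = $11,680. Combined base = $38,750 + $12,780 = $51,530.
Three or more prior convictions of any kind (+$13,000 flat): $51,530 + $13,000 = $64,530.
No failures to appear in the past ten years (−10%): $64,530 × 0.9 = $58,077.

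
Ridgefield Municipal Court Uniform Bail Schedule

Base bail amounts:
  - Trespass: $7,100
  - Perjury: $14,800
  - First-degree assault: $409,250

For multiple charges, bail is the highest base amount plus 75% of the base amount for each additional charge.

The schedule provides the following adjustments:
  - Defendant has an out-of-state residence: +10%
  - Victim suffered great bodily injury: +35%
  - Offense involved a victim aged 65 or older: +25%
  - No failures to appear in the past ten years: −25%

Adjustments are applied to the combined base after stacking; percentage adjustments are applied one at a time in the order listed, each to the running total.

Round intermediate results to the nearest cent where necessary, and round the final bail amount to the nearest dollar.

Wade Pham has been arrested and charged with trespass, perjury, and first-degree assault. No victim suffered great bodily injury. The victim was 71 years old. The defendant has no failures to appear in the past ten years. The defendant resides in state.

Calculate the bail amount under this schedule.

Base amounts from the schedule: trespass $7,100; perjury $14,800; first-degree assault $409,250.
Stacking rule: highest base plus 75% of each additional charge. Highest is first-degree assault at $409,250. Additional: $7,100 × 75% = $5,325; $14,800 × 75% = $11,100. Combined base = $409,250 + $16,425 = $425,675.
Offense involved a victim aged 65 or older (+25%): $425,675 × 1.25 = $532,093.75.
No failures to appear in the past ten years (−25%): $532,093.75 × 0.75 = $399,070.31.
Rounded to the nearest dollar: $399,070.

$399,070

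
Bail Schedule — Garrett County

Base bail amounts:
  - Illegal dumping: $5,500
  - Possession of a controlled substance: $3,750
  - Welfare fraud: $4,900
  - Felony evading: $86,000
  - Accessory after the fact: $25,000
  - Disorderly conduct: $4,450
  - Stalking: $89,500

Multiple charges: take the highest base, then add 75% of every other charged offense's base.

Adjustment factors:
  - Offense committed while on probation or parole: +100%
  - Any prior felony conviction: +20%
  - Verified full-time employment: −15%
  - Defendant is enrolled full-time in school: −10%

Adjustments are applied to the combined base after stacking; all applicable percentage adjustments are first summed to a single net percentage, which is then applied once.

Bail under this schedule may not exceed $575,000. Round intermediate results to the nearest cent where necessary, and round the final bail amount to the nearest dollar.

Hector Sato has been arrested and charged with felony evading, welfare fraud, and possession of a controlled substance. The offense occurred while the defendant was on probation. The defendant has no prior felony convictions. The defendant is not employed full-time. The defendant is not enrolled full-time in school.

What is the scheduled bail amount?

$184,975

Base amounts from the schedule: felony evading $86,000; welfare fraud $4,900; possession of a controlled substance $3,750.
Stacking rule: highest base plus 75% of each additional charge. Highest is felony evading at $86,000. Additional: $4,900 × 75% = $3,675; $3,750 × 75% = $2,812.50. Combined base = $86,000 + $6,487.50 = $92,487.50.
Offense committed while on probation or parole (+100%): $92,487.50 × 2 = $184,975.
$184,975 is within the $575,000 maximum.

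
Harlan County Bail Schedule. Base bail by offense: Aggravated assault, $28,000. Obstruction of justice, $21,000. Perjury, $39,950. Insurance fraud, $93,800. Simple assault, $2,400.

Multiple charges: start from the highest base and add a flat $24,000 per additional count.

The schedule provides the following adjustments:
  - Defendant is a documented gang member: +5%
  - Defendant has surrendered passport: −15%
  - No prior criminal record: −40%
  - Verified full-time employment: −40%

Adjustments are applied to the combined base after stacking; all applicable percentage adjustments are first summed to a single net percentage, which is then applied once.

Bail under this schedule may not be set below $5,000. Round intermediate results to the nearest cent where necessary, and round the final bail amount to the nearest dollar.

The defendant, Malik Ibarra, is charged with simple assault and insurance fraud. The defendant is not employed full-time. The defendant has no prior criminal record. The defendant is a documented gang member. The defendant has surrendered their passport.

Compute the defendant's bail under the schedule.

$58,900

Base amounts from the schedule: simple assault $2,400; insurance fraud $93,800.
Stacking rule: highest base plus $24,000 per additional charge. Highest is insurance fraud at $93,800; 1 additional charge → +$24,000. Combined base = $117,800.
Net percentage adjustment: +5% −15% −40% = −50%. $117,800 × 0.5 = $58,900.
$58,900 is at or above the $5,000 minimum.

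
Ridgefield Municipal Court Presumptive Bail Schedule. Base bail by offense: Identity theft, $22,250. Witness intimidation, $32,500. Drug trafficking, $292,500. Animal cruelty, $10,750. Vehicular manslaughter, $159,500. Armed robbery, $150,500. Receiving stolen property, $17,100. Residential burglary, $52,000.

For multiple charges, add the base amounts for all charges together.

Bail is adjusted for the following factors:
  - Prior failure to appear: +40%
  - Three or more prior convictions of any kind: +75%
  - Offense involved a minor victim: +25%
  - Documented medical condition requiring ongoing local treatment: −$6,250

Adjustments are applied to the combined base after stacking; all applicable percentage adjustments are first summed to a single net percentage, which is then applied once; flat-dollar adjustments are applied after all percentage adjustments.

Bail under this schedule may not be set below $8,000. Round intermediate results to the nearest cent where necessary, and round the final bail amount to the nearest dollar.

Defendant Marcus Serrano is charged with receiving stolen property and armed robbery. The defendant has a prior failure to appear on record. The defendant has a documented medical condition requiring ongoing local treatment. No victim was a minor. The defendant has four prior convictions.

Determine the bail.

$354,090

Base amounts from the schedule: receiving stolen property $17,100; armed robbery $150,500.
Stacking rule: sum of all bases. $17,100 + $150,500 = $167,600.
Net percentage adjustment: +40% +75% = +115%. $167,600 × 2.15 = $360,340.
Documented medical condition requiring ongoing local treatment (−$6,250 flat): $360,340 − $6,250 = $354,090.
$354,090 is at or above the $8,000 minimum.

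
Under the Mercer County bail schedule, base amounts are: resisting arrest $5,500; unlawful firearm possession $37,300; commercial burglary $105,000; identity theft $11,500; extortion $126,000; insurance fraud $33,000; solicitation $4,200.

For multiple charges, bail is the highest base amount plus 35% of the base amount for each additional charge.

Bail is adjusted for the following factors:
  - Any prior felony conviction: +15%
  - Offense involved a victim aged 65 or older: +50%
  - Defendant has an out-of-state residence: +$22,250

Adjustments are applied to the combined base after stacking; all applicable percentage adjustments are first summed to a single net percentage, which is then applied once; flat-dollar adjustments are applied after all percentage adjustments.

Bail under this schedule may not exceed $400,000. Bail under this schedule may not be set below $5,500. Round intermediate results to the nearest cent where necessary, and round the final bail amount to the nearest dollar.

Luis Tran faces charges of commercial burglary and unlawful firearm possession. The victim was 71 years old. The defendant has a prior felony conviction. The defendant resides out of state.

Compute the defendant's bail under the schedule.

Base amounts from the schedule: commercial burglary $105,000; unlawful firearm possession $37,300.
Stacking rule: highest base plus 35% of each additional charge. Highest is commercial burglary at $105,000. Additional: $37,300 × 35% = $13,055. Combined base = $105,000 + $13,055 = $118,055.
Net percentage adjustment: +15% +50% = +65%. $118,055 × 1.65 = $194,790.75.
Defendant has an out-of-state residence (+$22,250 flat): $194,790.75 + $22,250 = $217,040.75.
$217,040.75 is within the $400,000 maximum.
$217,040.75 is at or above the $5,500 minimum.
Rounded to the nearest dollar: $217,041.

$217,041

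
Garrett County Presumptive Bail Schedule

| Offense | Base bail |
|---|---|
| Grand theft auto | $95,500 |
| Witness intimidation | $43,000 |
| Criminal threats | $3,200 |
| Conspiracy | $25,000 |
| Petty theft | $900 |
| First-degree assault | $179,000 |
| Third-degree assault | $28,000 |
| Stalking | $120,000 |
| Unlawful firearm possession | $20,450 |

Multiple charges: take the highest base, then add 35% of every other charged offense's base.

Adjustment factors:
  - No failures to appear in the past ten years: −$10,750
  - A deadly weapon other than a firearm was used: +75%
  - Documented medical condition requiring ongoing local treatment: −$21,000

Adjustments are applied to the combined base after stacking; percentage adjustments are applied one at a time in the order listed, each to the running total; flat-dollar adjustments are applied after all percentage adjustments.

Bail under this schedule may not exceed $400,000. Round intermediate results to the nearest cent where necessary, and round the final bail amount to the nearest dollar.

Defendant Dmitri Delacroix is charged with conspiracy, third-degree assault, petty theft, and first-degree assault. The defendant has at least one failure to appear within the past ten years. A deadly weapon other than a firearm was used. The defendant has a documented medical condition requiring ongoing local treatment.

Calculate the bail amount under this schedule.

Base amounts from the schedule: conspiracy $25,000; third-degree assault $28,000; petty theft $900; first-degree assault $179,000.
Stacking rule: highest base plus 35% of each additional charge. Highest is first-degree assault at $179,000. Additional: $25,000 × 35% = $8,750; $28,000 × 35% = $9,800; $900 × 35% = $315. Combined base = $179,000 + $18,865 = $197,865.
A deadly weapon other than a firearm was used (+75%): $197,865 × 1.75 = $346,263.75.
Documented medical condition requiring ongoing local treatment (−$21,000 flat): $346,263.75 − $21,000 = $325,263.75.
$325,263.75 is within the $400,000 maximum.
Rounded to the nearest dollar: $325,264.

$325,264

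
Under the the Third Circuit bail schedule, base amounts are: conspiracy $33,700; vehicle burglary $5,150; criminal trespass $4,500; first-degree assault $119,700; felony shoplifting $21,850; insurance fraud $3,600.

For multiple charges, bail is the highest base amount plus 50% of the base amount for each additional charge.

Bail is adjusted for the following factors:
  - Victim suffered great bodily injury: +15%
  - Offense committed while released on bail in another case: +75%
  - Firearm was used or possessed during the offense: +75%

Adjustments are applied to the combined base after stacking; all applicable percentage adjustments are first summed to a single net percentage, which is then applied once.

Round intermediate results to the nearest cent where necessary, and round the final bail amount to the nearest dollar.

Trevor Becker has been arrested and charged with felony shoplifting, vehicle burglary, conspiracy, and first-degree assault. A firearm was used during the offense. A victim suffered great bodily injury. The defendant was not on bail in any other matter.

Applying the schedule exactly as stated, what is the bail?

$285,095

Base amounts from the schedule: felony shoplifting $21,850; vehicle burglary $5,150; conspiracy $33,700; first-degree assault $119,700.
Stacking rule: highest base plus 50% of each additional charge. Highest is first-degree assault at $119,700. Additional: $21,850 × 50% = $10,925; $5,150 × 50% = $2,575; $33,700 × 50% = $16,850. Combined base = $119,700 + $30,350 = $150,050.
Net percentage adjustment: +15% +75% = +90%. $150,050 × 1.9 = $285,095.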